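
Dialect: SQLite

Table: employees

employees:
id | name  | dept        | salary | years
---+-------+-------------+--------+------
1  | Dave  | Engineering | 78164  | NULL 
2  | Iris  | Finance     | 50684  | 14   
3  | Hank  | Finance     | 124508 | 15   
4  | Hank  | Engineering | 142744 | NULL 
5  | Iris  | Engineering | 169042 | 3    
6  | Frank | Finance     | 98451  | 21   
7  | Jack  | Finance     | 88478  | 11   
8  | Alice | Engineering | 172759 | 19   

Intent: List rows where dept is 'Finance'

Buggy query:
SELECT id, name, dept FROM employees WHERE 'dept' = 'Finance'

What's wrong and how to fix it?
Bug: Single quotes denote string literals in SQL; the column name is being compared as a constant string

Fix: Remove the quotes around the column name (or use double quotes for an identifier)

Corrected query:
SELECT id, name, dept FROM employees WHERE dept = 'Finance'

Result:
id | name  | dept   
---+-------+--------
2  | Iris  | Finance
3  | Hank  | Finance
6  | Frank | Finance
7  | Jack  | Finance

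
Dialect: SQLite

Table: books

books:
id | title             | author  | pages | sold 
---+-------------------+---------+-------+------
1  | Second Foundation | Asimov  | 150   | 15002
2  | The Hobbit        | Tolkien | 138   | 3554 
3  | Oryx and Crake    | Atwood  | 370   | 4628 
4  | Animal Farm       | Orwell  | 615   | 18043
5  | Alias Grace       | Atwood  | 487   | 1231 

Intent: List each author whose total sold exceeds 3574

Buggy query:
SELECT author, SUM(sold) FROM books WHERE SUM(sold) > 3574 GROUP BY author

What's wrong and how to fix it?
Bug: WHERE runs before GROUP BY, so aggregates aren't available there

Fix: Move the aggregate condition to a HAVING clause

Corrected query:
SELECT author, SUM(sold) FROM books GROUP BY author HAVING SUM(sold) > 3574

Result:
author | SUM(sold)
-------+----------
Asimov | 15002    
Atwood | 5859     
Orwell | 18043    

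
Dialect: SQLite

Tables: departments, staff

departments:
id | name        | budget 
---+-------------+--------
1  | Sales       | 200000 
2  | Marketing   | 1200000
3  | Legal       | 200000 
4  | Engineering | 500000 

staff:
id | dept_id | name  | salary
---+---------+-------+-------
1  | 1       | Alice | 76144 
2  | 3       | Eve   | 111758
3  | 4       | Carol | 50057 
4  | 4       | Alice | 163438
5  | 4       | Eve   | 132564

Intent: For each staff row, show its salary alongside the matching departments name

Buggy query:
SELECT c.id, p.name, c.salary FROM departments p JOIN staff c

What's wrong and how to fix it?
Bug: JOIN with no ON clause produces a cartesian product; every staff row pairs with every departments row

Fix: Specify the join condition linking the foreign key to the parent id

Corrected query:
SELECT c.id, p.name, c.salary FROM departments p JOIN staff c ON c.dept_id = p.id

Result:
id | name        | salary
---+-------------+-------
1  | Sales       | 76144 
2  | Legal       | 111758
3  | Engineering | 50057 
4  | Engineering | 163438
5  | Engineering | 132564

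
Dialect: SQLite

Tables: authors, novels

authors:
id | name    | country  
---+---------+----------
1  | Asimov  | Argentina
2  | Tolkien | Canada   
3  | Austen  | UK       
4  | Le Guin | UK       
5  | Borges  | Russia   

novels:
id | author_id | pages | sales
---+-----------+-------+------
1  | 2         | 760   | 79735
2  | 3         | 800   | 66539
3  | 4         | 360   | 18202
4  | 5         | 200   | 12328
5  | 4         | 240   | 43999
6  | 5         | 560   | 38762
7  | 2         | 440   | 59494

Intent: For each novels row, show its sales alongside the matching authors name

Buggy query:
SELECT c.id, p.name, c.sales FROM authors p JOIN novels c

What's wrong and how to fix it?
Bug: JOIN with no ON clause produces a cartesian product; every novels row pairs with every authors row

Fix: Add ON c.author_id = p.id to the JOIN

Corrected query:
SELECT c.id, p.name, c.sales FROM authors p JOIN novels c ON c.author_id = p.id

Result:
id | name    | sales
---+---------+------
1  | Tolkien | 79735
2  | Austen  | 66539
3  | Le Guin | 18202
4  | Borges  | 12328
5  | Le Guin | 43999
6  | Borges  | 38762
7  | Tolkien | 59494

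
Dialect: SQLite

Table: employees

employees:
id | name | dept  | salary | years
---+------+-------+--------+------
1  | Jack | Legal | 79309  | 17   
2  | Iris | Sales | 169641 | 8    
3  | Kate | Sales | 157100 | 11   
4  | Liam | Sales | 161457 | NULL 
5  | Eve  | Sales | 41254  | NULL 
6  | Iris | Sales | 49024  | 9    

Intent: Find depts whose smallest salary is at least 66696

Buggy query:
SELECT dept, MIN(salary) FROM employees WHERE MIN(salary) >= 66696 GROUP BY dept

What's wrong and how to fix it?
Bug: Aggregates like MIN are computed per group after WHERE runs

Fix: Replace WHERE with HAVING after the GROUP BY

Corrected query:
SELECT dept, MIN(salary) FROM employees GROUP BY dept HAVING MIN(salary) >= 66696

Result:
dept  | MIN(salary)
------+------------
Legal | 79309      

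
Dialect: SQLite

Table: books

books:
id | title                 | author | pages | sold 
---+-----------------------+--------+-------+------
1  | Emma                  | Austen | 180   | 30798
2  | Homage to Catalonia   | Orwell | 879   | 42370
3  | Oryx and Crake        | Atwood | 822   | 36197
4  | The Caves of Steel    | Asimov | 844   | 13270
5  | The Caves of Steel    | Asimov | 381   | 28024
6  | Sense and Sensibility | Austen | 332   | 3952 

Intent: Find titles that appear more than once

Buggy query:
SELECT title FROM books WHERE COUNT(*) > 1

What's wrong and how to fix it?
Bug: COUNT(*) is an aggregate and cannot be used in WHERE

Fix: GROUP BY title, then filter groups with HAVING COUNT(*) > 1

Corrected query:
SELECT title FROM books GROUP BY title HAVING COUNT(*) > 1

Result:
title             
------------------
The Caves of Steel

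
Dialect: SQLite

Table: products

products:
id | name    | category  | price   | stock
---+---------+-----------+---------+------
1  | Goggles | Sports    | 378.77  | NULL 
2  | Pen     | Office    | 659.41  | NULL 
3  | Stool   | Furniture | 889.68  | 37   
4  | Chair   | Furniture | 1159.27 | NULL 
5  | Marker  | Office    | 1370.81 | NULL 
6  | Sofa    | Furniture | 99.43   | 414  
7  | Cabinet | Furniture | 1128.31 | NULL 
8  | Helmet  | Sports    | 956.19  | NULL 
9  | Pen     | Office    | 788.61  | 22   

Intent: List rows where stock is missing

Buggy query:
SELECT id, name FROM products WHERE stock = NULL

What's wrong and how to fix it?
Bug: '= NULL' is always unknown in SQL three-valued logic, so no rows match

Fix: Use IS NULL to test for NULL

Corrected query:
SELECT id, name FROM products WHERE stock IS NULL

Result:
id | name   
---+--------
1  | Goggles
2  | Pen    
4  | Chair  
5  | Marker 
7  | Cabinet
8  | Helmet 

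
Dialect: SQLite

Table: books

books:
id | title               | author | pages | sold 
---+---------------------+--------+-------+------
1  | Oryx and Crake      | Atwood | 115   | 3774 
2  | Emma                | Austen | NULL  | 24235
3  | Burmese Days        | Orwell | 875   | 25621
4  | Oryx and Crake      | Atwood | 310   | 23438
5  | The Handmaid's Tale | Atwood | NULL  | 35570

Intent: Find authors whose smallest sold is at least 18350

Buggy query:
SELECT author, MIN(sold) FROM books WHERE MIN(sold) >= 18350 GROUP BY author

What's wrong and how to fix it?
Bug: MIN() in WHERE is a misuse of aggregate

Fix: Replace WHERE with HAVING after the GROUP BY

Corrected query:
SELECT author, MIN(sold) FROM books GROUP BY author HAVING MIN(sold) >= 18350

Result:
author | MIN(sold)
-------+----------
Austen | 24235    
Orwell | 25621    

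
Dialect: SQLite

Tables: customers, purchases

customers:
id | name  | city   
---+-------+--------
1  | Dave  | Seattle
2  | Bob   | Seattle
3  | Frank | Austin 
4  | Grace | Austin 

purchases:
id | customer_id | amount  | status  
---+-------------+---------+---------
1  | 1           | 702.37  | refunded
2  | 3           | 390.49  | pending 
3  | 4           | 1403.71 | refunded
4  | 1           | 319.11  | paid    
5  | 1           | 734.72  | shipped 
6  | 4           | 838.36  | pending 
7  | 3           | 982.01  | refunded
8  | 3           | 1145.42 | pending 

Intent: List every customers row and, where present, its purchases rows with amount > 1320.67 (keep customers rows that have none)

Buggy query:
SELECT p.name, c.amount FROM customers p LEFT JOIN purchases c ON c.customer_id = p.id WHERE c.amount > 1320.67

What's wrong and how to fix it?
Bug: Filtering c.amount in WHERE discards the NULL rows produced by LEFT JOIN, turning it into an inner join

Fix: Put 'c.amount > 1320.67' in the JOIN's ON clause instead of WHERE

Corrected query:
SELECT p.name, c.amount FROM customers p LEFT JOIN purchases c ON c.customer_id = p.id AND c.amount > 1320.67

Result:
name  | amount 
------+--------
Dave  | NULL   
Bob   | NULL   
Frank | NULL   
Grace | 1403.71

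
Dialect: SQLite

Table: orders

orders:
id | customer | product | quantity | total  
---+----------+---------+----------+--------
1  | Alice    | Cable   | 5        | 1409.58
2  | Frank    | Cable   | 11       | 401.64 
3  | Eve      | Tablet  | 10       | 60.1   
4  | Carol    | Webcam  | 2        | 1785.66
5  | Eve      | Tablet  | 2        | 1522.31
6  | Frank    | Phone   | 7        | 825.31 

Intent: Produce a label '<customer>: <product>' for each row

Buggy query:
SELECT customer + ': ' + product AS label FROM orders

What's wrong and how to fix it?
Bug: '+' is numeric addition; on text columns SQLite converts them to 0 instead of concatenating

Fix: Use the || operator for string concatenation

Corrected query:
SELECT customer || ': ' || product AS label FROM orders

Result:
label        
-------------
Alice: Cable 
Frank: Cable 
Eve: Tablet  
Carol: Webcam
Eve: Tablet  
Frank: Phone 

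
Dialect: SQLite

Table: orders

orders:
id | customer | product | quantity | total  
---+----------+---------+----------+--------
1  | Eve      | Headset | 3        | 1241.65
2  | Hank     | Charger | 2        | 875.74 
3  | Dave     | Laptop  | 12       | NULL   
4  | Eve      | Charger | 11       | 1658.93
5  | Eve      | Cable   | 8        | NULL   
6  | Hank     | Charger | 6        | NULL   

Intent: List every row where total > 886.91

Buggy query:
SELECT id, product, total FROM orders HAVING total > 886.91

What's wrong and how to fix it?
Bug: This is a non-aggregate query (no GROUP BY, no aggregates), so in SQLite the HAVING clause is invalid here; a row-level condition belongs in WHERE

Fix: Use WHERE for row-level filtering

Corrected query:
SELECT id, product, total FROM orders WHERE total > 886.91

Result:
id | product | total  
---+---------+--------
1  | Headset | 1241.65
4  | Charger | 1658.93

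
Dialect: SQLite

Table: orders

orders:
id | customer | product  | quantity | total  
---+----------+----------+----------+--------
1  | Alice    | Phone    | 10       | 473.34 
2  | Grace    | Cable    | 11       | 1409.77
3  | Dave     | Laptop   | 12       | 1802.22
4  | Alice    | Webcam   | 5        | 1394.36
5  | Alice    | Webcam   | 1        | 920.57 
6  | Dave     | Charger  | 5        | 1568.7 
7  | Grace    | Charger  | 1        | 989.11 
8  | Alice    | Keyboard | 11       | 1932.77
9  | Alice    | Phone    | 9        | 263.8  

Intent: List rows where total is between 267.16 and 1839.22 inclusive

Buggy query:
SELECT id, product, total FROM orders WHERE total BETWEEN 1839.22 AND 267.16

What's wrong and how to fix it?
Bug: The bounds are reversed; BETWEEN a AND b requires a <= b to match anything

Fix: Write BETWEEN 267.16 AND 1839.22

Corrected query:
SELECT id, product, total FROM orders WHERE total BETWEEN 267.16 AND 1839.22

Result:
id | product | total  
---+---------+--------
1  | Phone   | 473.34 
2  | Cable   | 1409.77
3  | Laptop  | 1802.22
4  | Webcam  | 1394.36
5  | Webcam  | 920.57 
6  | Charger | 1568.7 
7  | Charger | 989.11 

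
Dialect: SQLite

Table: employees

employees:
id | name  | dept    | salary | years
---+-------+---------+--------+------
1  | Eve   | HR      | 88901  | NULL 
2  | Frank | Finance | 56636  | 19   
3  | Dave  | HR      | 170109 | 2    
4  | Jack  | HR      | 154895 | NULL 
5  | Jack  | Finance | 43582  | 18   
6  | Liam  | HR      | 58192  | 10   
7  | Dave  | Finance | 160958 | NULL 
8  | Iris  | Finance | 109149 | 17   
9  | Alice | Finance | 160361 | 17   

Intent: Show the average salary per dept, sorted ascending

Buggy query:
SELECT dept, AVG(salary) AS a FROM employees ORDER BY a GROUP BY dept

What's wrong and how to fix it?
Bug: ORDER BY appears before GROUP BY; SQL clause order requires GROUP BY first

Fix: Move ORDER BY to the end, after GROUP BY

Corrected query:
SELECT dept, AVG(salary) AS a FROM employees GROUP BY dept ORDER BY a

Result:
dept    | a        
--------+----------
Finance | 106137.2 
HR      | 118024.25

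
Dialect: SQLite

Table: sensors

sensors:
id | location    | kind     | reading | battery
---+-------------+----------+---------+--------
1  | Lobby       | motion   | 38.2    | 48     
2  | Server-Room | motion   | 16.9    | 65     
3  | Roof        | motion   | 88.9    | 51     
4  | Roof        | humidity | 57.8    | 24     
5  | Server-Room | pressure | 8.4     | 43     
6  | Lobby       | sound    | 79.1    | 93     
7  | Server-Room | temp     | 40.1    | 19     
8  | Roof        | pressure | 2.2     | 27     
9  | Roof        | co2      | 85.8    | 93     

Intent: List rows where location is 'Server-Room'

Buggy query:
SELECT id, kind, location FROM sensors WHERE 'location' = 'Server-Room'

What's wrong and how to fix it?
Bug: Single quotes denote string literals in SQL; the column name is being compared as a constant string

Fix: Reference the column as location without single quotes

Corrected query:
SELECT id, kind, location FROM sensors WHERE location = 'Server-Room'

Result:
id | kind     | location   
---+----------+------------
2  | motion   | Server-Room
5  | pressure | Server-Room
7  | temp     | Server-Room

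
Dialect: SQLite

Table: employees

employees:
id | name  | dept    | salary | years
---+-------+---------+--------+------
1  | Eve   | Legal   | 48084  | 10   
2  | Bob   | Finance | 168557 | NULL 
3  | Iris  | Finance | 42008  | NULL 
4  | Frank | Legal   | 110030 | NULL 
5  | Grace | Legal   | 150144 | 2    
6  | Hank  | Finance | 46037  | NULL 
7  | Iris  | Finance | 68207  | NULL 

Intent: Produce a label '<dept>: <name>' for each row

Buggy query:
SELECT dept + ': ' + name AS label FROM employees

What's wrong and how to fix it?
Bug: '+' is numeric addition; on text columns SQLite converts them to 0 instead of concatenating

Fix: Use the || operator for string concatenation

Corrected query:
SELECT dept || ': ' || name AS label FROM employees

Result:
label        
-------------
Legal: Eve   
Finance: Bob 
Finance: Iris
Legal: Frank 
Legal: Grace 
Finance: Hank
Finance: Iris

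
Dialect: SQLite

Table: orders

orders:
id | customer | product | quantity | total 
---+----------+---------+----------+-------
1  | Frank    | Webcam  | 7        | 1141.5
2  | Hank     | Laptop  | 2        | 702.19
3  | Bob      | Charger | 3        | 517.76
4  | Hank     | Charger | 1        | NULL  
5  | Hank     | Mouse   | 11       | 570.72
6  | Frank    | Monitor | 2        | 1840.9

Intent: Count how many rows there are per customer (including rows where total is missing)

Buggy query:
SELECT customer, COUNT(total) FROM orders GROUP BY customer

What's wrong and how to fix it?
Bug: COUNT(column) counts non-NULL values only; rows with NULL total aren't counted

Fix: Replace COUNT(total) with COUNT(*)

Corrected query:
SELECT customer, COUNT(*) FROM orders GROUP BY customer

Result:
customer | COUNT(*)
---------+---------
Bob      | 1       
Frank    | 2       
Hank     | 3       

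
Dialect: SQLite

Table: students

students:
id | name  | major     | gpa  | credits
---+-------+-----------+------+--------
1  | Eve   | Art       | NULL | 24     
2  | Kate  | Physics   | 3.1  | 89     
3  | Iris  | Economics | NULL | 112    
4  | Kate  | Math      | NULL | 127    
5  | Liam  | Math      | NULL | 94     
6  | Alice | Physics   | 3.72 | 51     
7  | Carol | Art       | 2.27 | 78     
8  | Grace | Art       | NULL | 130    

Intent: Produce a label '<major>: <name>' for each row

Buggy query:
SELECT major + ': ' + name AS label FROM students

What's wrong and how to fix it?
Bug: '+' is numeric addition; on text columns SQLite converts them to 0 instead of concatenating

Fix: Use the || operator for string concatenation

Corrected query:
SELECT major || ': ' || name AS label FROM students

Result:
label          
---------------
Art: Eve       
Physics: Kate  
Economics: Iris
Math: Kate     
Math: Liam     
Physics: Alice 
Art: Carol     
Art: Grace     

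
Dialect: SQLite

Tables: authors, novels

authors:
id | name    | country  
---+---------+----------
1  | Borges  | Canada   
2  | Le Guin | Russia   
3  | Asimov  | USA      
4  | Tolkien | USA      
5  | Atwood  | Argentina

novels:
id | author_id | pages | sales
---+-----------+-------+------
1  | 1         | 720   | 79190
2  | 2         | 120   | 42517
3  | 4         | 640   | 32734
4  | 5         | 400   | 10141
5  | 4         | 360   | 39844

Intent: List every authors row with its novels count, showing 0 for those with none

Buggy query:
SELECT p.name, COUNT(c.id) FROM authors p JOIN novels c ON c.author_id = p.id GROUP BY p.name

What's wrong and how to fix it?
Bug: INNER JOIN drops authors rows that have no matching novels rows

Fix: Switch to LEFT JOIN to retain unmatched parent rows

Corrected query:
SELECT p.name, COUNT(c.id) FROM authors p LEFT JOIN novels c ON c.author_id = p.id GROUP BY p.name

Result:
name    | COUNT(c.id)
--------+------------
Asimov  | 0          
Atwood  | 1          
Borges  | 1          
Le Guin | 1          
Tolkien | 2          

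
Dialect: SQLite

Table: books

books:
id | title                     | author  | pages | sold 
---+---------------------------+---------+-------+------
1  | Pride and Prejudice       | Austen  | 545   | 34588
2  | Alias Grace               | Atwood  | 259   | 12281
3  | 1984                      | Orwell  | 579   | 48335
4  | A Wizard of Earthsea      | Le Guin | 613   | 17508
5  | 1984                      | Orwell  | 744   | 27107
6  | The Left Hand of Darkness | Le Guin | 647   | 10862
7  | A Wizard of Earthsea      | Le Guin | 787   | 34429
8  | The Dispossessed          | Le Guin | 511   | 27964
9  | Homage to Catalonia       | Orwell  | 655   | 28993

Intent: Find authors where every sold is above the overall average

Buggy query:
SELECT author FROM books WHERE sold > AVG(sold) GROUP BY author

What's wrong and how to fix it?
Bug: WHERE evaluates per row before aggregation, so AVG() is unavailable

Fix: Compute the overall average in a scalar subquery and compare each group's MIN against it in HAVING

Corrected query:
SELECT author FROM books GROUP BY author HAVING MIN(sold) > (SELECT AVG(sold) FROM books)

Result:
author
------
Austen
Orwell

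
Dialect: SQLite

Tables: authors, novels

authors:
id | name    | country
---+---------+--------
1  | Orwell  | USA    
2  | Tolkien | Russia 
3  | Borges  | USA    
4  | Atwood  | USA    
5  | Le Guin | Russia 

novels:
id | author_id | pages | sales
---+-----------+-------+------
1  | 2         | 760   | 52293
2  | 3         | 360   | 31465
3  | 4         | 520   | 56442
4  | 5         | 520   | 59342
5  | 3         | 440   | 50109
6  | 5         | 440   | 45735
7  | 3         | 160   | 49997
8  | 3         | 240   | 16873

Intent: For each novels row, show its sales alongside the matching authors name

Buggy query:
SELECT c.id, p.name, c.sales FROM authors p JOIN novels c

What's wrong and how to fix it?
Bug: JOIN with no ON clause produces a cartesian product; every novels row pairs with every authors row

Fix: Specify the join condition linking the foreign key to the parent id

Corrected query:
SELECT c.id, p.name, c.sales FROM authors p JOIN novels c ON c.author_id = p.id

Result:
id | name    | sales
---+---------+------
1  | Tolkien | 52293
2  | Borges  | 31465
3  | Atwood  | 56442
4  | Le Guin | 59342
5  | Borges  | 50109
6  | Le Guin | 45735
7  | Borges  | 49997
8  | Borges  | 16873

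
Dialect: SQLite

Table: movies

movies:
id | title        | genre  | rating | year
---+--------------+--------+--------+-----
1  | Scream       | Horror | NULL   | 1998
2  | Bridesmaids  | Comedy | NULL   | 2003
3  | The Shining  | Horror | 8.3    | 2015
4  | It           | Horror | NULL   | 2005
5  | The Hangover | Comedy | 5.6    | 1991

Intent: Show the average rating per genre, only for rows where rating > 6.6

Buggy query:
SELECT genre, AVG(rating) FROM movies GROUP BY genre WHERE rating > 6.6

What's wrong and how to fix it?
Bug: Row-level WHERE must come before GROUP BY in the clause order

Fix: Move the WHERE clause before GROUP BY

Corrected query:
SELECT genre, AVG(rating) FROM movies WHERE rating > 6.6 GROUP BY genre

Result:
genre  | AVG(rating)
-------+------------
Horror | 8.3        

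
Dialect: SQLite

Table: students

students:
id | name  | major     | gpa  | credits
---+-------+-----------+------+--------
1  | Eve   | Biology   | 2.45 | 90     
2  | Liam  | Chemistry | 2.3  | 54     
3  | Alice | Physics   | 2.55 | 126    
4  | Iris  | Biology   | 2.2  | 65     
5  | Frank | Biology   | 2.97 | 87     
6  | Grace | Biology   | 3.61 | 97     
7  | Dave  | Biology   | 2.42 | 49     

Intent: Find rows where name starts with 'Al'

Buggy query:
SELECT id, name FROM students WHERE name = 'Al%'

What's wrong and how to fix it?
Bug: Wildcards only work with LIKE; '=' treats '%' as a literal character

Fix: Replace '=' with LIKE so 'Al%' is treated as a pattern

Corrected query:
SELECT id, name FROM students WHERE name LIKE 'Al%'

Result:
id | name 
---+------
3  | Alice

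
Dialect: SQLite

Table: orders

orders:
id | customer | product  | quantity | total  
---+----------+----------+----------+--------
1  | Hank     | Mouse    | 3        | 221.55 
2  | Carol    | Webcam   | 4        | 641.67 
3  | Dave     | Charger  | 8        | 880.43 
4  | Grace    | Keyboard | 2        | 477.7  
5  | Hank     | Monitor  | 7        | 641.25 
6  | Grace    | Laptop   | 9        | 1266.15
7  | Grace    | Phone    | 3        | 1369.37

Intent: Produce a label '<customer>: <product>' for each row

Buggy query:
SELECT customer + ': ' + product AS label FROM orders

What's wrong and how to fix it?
Bug: '+' is numeric addition; on text columns SQLite converts them to 0 instead of concatenating

Fix: Replace + with || to concatenate text

Corrected query:
SELECT customer || ': ' || product AS label FROM orders

Result:
label          
---------------
Hank: Mouse    
Carol: Webcam  
Dave: Charger  
Grace: Keyboard
Hank: Monitor  
Grace: Laptop  
Grace: Phone   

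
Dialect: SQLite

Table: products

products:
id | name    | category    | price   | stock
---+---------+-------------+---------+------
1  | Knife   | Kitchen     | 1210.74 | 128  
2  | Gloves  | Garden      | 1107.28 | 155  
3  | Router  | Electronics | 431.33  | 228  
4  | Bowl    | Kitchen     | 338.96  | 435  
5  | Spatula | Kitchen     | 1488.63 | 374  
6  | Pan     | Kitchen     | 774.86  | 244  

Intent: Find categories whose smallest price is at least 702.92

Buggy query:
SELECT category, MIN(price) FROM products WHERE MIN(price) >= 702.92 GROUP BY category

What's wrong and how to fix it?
Bug: MIN() in WHERE is a misuse of aggregate

Fix: Replace WHERE with HAVING after the GROUP BY

Corrected query:
SELECT category, MIN(price) FROM products GROUP BY category HAVING MIN(price) >= 702.92

Result:
category | MIN(price)
---------+-----------
Garden   | 1107.28   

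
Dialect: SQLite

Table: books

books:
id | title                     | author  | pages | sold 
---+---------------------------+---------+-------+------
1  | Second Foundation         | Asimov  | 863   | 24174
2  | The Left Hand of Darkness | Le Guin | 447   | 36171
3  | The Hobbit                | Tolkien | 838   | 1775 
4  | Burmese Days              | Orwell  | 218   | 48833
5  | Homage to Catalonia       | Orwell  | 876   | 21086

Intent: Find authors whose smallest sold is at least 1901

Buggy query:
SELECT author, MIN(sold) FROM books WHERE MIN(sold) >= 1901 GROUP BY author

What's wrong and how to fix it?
Bug: MIN() in WHERE is a misuse of aggregate

Fix: Use HAVING for the per-group MIN condition

Corrected query:
SELECT author, MIN(sold) FROM books GROUP BY author HAVING MIN(sold) >= 1901

Result:
author  | MIN(sold)
--------+----------
Asimov  | 24174    
Le Guin | 36171    
Orwell  | 21086    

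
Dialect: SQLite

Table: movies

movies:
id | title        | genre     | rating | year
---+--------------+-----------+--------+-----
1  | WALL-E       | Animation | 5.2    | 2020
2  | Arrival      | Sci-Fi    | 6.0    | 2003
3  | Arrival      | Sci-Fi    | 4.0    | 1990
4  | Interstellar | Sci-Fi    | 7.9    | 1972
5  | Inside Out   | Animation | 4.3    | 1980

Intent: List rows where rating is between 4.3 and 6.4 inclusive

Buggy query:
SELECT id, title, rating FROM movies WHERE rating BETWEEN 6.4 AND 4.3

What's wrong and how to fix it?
Bug: The bounds are reversed; BETWEEN a AND b requires a <= b to match anything

Fix: Swap the bounds so the smaller value comes first

Corrected query:
SELECT id, title, rating FROM movies WHERE rating BETWEEN 4.3 AND 6.4

Result:
id | title      | rating
---+------------+-------
1  | WALL-E     | 5.2   
2  | Arrival    | 6     
5  | Inside Out | 4.3   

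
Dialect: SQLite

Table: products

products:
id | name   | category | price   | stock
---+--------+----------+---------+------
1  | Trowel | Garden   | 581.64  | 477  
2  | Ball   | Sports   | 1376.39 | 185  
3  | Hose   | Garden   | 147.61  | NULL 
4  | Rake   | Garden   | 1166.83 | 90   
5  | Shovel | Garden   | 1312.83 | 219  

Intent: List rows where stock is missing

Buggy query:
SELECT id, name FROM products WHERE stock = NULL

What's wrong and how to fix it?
Bug: '= NULL' is always unknown in SQL three-valued logic, so no rows match

Fix: Replace '= NULL' with 'IS NULL'

Corrected query:
SELECT id, name FROM products WHERE stock IS NULL

Result:
id | name
---+-----
3  | Hose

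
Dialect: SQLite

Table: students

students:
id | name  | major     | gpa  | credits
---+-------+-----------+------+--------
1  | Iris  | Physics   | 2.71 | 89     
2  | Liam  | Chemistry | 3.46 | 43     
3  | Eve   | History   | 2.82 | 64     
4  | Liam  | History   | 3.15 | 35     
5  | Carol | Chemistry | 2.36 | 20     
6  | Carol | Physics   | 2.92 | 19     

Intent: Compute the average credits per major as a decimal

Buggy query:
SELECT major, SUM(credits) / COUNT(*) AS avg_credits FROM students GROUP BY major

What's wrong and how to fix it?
Bug: Both operands are integers, so '/' performs integer division and truncates

Fix: Cast one side to REAL so the division keeps the fractional part

Corrected query:
SELECT major, SUM(credits) * 1.0 / COUNT(*) AS avg_credits FROM students GROUP BY major

Result:
major     | avg_credits
----------+------------
Chemistry | 31.5       
History   | 49.5       
Physics   | 54         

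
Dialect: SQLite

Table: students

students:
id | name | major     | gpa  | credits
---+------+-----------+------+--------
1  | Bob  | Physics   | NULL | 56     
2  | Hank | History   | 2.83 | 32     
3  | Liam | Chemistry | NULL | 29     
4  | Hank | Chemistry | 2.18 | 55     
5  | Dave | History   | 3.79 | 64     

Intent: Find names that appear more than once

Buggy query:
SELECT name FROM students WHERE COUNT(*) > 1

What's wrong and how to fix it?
Bug: COUNT(*) is an aggregate and cannot be used in WHERE

Fix: Group first, then use HAVING for the count condition

Corrected query:
SELECT name FROM students GROUP BY name HAVING COUNT(*) > 1

Result:
name
----
Hank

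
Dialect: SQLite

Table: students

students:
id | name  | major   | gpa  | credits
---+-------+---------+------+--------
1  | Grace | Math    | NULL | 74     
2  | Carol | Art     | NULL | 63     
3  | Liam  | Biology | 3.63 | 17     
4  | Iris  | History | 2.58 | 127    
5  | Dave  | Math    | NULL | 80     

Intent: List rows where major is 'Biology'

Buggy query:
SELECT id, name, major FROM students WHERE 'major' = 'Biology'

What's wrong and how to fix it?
Bug: Single quotes denote string literals in SQL; the column name is being compared as a constant string

Fix: Remove the quotes around the column name (or use double quotes for an identifier)

Corrected query:
SELECT id, name, major FROM students WHERE major = 'Biology'

Result:
id | name | major  
---+------+--------
3  | Liam | Biology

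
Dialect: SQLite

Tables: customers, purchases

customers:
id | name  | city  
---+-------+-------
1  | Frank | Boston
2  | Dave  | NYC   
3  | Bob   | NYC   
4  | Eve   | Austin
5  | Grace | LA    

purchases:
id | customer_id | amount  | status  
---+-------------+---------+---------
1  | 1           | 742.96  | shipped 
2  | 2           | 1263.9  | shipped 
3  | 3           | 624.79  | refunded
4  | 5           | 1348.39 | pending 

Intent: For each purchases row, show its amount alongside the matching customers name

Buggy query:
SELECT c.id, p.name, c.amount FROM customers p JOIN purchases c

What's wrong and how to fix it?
Bug: JOIN with no ON clause produces a cartesian product; every purchases row pairs with every customers row

Fix: Add ON c.customer_id = p.id to the JOIN

Corrected query:
SELECT c.id, p.name, c.amount FROM customers p JOIN purchases c ON c.customer_id = p.id

Result:
id | name  | amount 
---+-------+--------
1  | Frank | 742.96 
2  | Dave  | 1263.9 
3  | Bob   | 624.79 
4  | Grace | 1348.39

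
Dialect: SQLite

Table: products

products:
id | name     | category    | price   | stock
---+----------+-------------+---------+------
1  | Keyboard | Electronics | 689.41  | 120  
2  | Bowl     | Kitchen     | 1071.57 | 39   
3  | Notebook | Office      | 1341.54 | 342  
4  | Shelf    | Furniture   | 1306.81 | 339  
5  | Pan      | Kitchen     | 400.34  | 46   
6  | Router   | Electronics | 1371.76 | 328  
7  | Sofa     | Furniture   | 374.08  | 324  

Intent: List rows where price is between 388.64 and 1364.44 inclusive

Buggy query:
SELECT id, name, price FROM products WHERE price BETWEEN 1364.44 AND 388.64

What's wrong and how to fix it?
Bug: The bounds are reversed; BETWEEN a AND b requires a <= b to match anything

Fix: Write BETWEEN 388.64 AND 1364.44

Corrected query:
SELECT id, name, price FROM products WHERE price BETWEEN 388.64 AND 1364.44

Result:
id | name     | price  
---+----------+--------
1  | Keyboard | 689.41 
2  | Bowl     | 1071.57
3  | Notebook | 1341.54
4  | Shelf    | 1306.81
5  | Pan      | 400.34 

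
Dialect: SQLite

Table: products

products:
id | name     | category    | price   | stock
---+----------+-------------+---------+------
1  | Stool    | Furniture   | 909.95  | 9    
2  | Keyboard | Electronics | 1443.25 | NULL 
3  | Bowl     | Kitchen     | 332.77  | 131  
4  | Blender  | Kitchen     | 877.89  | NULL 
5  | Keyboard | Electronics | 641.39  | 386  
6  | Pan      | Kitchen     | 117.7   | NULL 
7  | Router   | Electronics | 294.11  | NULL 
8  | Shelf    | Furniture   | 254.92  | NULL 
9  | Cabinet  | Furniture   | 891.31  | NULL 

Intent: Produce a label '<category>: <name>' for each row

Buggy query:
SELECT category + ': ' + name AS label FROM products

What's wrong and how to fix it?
Bug: '+' is numeric addition; on text columns SQLite converts them to 0 instead of concatenating

Fix: Use the || operator for string concatenation

Corrected query:
SELECT category || ': ' || name AS label FROM products

Result:
label                
---------------------
Furniture: Stool     
Electronics: Keyboard
Kitchen: Bowl        
Kitchen: Blender     
Electronics: Keyboard
Kitchen: Pan         
Electronics: Router  
Furniture: Shelf     
Furniture: Cabinet   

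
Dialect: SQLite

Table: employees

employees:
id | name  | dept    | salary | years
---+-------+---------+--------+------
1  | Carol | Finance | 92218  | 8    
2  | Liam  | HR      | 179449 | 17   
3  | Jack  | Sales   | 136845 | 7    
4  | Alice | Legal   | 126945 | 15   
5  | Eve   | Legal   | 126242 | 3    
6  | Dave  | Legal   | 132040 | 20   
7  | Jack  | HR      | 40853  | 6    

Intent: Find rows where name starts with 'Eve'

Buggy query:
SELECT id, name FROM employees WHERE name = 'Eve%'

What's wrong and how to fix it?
Bug: Wildcards only work with LIKE; '=' treats '%' as a literal character

Fix: Replace '=' with LIKE so 'Eve%' is treated as a pattern

Corrected query:
SELECT id, name FROM employees WHERE name LIKE 'Eve%'

Result:
id | name
---+-----
5  | Eve 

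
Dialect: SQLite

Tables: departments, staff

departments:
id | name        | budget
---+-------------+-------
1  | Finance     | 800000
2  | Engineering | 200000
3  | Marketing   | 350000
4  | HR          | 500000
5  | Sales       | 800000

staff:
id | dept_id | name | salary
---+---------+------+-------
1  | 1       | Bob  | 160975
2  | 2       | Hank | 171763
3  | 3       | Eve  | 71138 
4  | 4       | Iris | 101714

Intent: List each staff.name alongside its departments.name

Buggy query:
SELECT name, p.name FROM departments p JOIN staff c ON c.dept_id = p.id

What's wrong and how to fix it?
Bug: 'name' exists in both joined tables, so the database can't tell which one is meant

Fix: Prefix ambiguous columns with the table alias

Corrected query:
SELECT c.name, p.name FROM departments p JOIN staff c ON c.dept_id = p.id

Result:
name | name       
-----+------------
Bob  | Finance    
Hank | Engineering
Eve  | Marketing  
Iris | HR         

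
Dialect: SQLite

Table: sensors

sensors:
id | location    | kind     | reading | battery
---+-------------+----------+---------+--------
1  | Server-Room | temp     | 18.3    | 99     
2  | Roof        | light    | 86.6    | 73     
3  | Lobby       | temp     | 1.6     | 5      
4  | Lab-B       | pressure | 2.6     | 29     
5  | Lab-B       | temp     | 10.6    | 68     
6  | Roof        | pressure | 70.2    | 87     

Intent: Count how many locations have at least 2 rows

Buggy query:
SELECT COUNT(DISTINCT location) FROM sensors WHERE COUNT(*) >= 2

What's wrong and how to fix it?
Bug: COUNT(*) cannot appear in WHERE; the per-group count doesn't exist yet

Fix: Use a subquery that GROUPs and filters with HAVING, then count its rows

Corrected query:
SELECT COUNT(*) FROM (SELECT location FROM sensors GROUP BY location HAVING COUNT(*) >= 2)

Result:
COUNT(*)
--------
2       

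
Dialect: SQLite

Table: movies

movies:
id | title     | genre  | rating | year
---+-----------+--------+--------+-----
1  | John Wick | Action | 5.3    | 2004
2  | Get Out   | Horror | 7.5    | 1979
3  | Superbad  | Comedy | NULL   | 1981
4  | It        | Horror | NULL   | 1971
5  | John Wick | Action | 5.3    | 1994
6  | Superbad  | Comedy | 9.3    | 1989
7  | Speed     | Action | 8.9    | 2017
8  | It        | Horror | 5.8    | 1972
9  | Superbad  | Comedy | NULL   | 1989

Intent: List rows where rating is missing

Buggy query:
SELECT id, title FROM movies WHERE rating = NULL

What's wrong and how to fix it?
Bug: '= NULL' is always unknown in SQL three-valued logic, so no rows match

Fix: Use IS NULL to test for NULL

Corrected query:
SELECT id, title FROM movies WHERE rating IS NULL

Result:
id | title   
---+---------
3  | Superbad
4  | It      
9  | Superbad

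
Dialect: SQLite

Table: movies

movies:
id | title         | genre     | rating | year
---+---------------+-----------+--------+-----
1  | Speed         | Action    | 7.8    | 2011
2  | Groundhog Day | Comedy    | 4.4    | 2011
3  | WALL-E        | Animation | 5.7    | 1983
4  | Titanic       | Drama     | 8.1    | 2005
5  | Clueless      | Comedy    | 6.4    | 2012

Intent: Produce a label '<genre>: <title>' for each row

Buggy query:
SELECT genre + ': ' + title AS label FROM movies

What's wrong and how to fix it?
Bug: SQLite uses || for string concatenation; + coerces text to numbers (yielding 0)

Fix: Use the || operator for string concatenation

Corrected query:
SELECT genre || ': ' || title AS label FROM movies

Result:
label                
---------------------
Action: Speed        
Comedy: Groundhog Day
Animation: WALL-E    
Drama: Titanic       
Comedy: Clueless     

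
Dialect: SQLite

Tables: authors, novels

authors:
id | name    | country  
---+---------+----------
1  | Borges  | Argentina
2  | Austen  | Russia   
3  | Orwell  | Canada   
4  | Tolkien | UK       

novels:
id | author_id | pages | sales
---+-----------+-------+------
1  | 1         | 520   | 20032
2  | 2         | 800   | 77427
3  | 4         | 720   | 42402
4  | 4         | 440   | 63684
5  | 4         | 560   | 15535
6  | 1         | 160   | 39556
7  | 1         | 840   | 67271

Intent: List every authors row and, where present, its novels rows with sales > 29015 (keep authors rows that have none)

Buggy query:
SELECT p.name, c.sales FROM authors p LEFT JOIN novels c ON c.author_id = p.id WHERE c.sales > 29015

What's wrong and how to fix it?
Bug: Filtering c.sales in WHERE discards the NULL rows produced by LEFT JOIN, turning it into an inner join

Fix: Move the right-table condition into the ON clause so unmatched parents are kept

Corrected query:
SELECT p.name, c.sales FROM authors p LEFT JOIN novels c ON c.author_id = p.id AND c.sales > 29015

Result:
name    | sales
--------+------
Borges  | 39556
Borges  | 67271
Austen  | 77427
Orwell  | NULL 
Tolkien | 42402
Tolkien | 63684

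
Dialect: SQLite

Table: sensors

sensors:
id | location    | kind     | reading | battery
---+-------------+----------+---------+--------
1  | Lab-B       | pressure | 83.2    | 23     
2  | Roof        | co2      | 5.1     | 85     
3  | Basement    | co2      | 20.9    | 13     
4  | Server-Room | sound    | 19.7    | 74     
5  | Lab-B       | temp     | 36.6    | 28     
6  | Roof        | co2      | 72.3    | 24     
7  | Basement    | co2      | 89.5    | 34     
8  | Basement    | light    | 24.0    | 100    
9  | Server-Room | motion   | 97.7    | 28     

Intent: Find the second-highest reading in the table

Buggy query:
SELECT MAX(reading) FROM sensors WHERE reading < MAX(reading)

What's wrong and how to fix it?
Bug: MAX(reading) on the right of the comparison is an aggregate-in-WHERE error

Fix: Compute the overall MAX in a subquery, then take MAX of rows below it

Corrected query:
SELECT MAX(reading) FROM sensors WHERE reading < (SELECT MAX(reading) FROM sensors)

Result:
MAX(reading)
------------
89.5        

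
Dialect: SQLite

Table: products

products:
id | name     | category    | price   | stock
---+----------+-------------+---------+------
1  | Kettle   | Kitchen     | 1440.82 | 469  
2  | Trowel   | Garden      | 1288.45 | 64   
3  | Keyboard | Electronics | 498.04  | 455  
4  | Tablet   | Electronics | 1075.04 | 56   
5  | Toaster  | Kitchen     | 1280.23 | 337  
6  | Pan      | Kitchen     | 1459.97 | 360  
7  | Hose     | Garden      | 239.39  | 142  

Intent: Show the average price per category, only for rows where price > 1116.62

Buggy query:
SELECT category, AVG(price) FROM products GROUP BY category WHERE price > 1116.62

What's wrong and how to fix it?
Bug: Row-level WHERE must come before GROUP BY in the clause order

Fix: Place WHERE between FROM and GROUP BY

Corrected query:
SELECT category, AVG(price) FROM products WHERE price > 1116.62 GROUP BY category

Result:
category | AVG(price) 
---------+------------
Garden   | 1288.45    
Kitchen  | 1393.673333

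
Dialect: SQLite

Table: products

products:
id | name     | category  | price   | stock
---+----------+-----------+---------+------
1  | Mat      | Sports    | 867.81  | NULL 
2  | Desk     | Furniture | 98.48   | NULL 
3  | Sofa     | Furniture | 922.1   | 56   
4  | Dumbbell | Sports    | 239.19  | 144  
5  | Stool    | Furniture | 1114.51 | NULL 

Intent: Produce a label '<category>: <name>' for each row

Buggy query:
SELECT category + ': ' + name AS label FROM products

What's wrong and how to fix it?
Bug: SQLite uses || for string concatenation; + coerces text to numbers (yielding 0)

Fix: Use the || operator for string concatenation

Corrected query:
SELECT category || ': ' || name AS label FROM products

Result:
label           
----------------
Sports: Mat     
Furniture: Desk 
Furniture: Sofa 
Sports: Dumbbell
Furniture: Stool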